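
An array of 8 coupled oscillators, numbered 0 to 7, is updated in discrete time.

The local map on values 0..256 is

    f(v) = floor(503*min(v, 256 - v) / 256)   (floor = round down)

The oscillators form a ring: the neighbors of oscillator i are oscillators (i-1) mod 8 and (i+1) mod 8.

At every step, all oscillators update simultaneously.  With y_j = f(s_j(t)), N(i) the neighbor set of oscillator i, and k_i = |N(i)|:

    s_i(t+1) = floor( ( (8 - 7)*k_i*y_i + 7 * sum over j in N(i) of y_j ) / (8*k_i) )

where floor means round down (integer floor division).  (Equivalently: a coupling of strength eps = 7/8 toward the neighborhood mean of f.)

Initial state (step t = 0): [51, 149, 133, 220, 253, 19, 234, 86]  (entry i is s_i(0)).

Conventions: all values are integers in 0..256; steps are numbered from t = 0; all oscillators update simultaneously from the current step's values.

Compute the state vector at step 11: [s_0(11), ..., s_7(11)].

Answer: [97, 174, 96, 179, 133, 188, 135, 183]

Derivation:
t=0: [51, 149, 133, 220, 253, 19, 234, 86]
t=1: [177, 175, 152, 116, 47, 25, 95, 83]
t=2: [160, 176, 194, 157, 132, 127, 116, 169]
t=3: [166, 154, 168, 183, 224, 236, 211, 202]
t=4: [155, 177, 171, 120, 87, 70, 74, 128]
t=5: [202, 179, 191, 176, 184, 154, 187, 181]
t=6: [143, 120, 150, 136, 173, 145, 168, 123]
t=7: [236, 217, 231, 191, 218, 173, 222, 202]
t=8: [84, 48, 94, 69, 136, 81, 125, 59]
t=9: [112, 164, 123, 200, 158, 229, 150, 193]
t=10: [160, 224, 157, 203, 95, 181, 103, 202]
t=11: [97, 174, 96, 179, 133, 188, 135, 183]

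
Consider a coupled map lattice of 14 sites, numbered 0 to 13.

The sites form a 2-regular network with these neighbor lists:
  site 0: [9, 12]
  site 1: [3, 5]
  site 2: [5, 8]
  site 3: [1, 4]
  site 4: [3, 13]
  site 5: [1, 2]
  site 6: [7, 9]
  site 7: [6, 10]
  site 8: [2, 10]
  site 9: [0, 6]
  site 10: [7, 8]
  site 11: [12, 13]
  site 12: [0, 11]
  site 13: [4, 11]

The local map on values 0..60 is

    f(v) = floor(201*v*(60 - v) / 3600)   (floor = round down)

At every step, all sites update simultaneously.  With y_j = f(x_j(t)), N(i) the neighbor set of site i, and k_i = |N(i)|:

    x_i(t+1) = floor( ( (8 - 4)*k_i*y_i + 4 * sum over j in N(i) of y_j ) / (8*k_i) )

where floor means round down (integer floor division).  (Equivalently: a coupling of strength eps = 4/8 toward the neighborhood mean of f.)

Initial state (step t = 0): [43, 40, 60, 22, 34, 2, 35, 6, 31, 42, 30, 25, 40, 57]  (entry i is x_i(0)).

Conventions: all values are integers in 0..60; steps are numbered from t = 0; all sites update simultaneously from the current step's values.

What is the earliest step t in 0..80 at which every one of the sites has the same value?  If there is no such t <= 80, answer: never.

Answer: never
Key observation: The state at step 19 reappears at step 23 — the system is in a cycle of period 4 from step 19 on.  No step 0..23 is synchronized, and the cycle repeats forever, so no step up to 80 (or ever) has all sites equal.

Derivation:
t=0: [43, 40, 60, 22, 34, 2, 35, 6, 31, 42, 30, 25, 40, 57]  (not all equal)
t=1: [41, 35, 14, 46, 38, 14, 39, 33, 37, 43, 42, 37, 44, 28]  (not all equal)
t=2: [41, 41, 38, 41, 44, 38, 44, 46, 42, 42, 45, 45, 42, 48]  (not all equal)
t=3: [42, 43, 45, 42, 38, 45, 38, 36, 41, 41, 37, 37, 41, 35]  (not all equal)
t=4: [42, 39, 38, 42, 45, 37, 45, 47, 42, 43, 46, 46, 43, 47]  (not all equal)
t=5: [41, 44, 45, 41, 37, 46, 37, 35, 41, 39, 36, 36, 39, 35]  (not all equal)
t=6: [44, 39, 38, 43, 46, 36, 46, 47, 42, 45, 46, 47, 45, 47]  (not all equal)
t=7: [38, 44, 45, 40, 36, 46, 35, 34, 41, 37, 36, 34, 36, 34]  (not all equal)
t=8: [46, 39, 38, 43, 47, 36, 48, 48, 42, 47, 47, 48, 47, 48]  (not all equal)
t=9: [34, 44, 45, 39, 35, 46, 32, 32, 41, 33, 35, 32, 33, 32]  (not all equal)
t=10: [49, 39, 38, 44, 47, 36, 49, 49, 42, 49, 47, 49, 49, 49]  (not all equal)
t=11: [30, 44, 45, 39, 34, 46, 30, 31, 41, 30, 35, 30, 30, 31]  (not all equal)
t=12: [50, 39, 38, 44, 48, 36, 50, 49, 42, 50, 47, 50, 50, 49]  (not all equal)
t=13: [27, 44, 45, 38, 33, 46, 27, 30, 41, 27, 35, 27, 27, 29]  (not all equal)
t=14: [49, 39, 38, 45, 48, 36, 49, 49, 42, 49, 47, 49, 49, 49]  (not all equal)
t=15: [30, 43, 45, 37, 32, 46, 30, 31, 41, 30, 35, 30, 30, 30]  (not all equal)
t=16: [50, 40, 38, 46, 49, 36, 50, 49, 42, 50, 47, 50, 50, 50]  (not all equal)
t=17: [27, 42, 45, 36, 30, 46, 27, 30, 41, 27, 35, 27, 27, 27]  (not all equal)
t=18: [49, 41, 38, 47, 49, 37, 49, 49, 42, 49, 47, 49, 49, 49]  (not all equal)
t=19: [30, 41, 45, 35, 31, 45, 30, 31, 41, 30, 35, 30, 30, 30]  (not all equal)
t=20: [50, 42, 38, 47, 49, 38, 50, 49, 42, 50, 47, 50, 50, 50]  (not all equal)
t=21: [27, 41, 45, 35, 30, 45, 27, 30, 41, 27, 35, 27, 27, 27]  (not all equal)
t=22: [49, 42, 38, 47, 49, 38, 49, 49, 42, 49, 47, 49, 49, 49]  (not all equal)
t=23: [30, 41, 45, 35, 31, 45, 30, 31, 41, 30, 35, 30, 30, 30]  (not all equal)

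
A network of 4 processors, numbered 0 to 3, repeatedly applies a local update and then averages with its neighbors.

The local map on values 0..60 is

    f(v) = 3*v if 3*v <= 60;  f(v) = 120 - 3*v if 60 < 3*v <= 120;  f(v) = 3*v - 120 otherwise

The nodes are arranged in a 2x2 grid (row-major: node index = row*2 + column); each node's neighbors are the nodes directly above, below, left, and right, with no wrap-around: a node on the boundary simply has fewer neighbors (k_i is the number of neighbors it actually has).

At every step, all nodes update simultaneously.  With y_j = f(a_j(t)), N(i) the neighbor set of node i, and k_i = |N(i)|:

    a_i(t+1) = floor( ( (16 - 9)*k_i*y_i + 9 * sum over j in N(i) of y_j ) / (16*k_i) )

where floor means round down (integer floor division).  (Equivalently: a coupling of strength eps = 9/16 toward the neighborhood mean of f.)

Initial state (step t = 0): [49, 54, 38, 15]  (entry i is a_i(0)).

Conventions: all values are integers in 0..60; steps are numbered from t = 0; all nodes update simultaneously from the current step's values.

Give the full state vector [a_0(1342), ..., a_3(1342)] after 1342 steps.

Simulating step by step:
t=0: [49, 54, 38, 15]
t=1: [25, 38, 22, 33]
t=2: [36, 21, 42, 26]
t=3: [22, 40, 17, 36]
t=4: [37, 18, 40, 19]
t=5: [19, 42, 18, 40]
t=6: [41, 18, 39, 16]
t=7: [17, 37, 15, 37]
t=8: [37, 20, 36, 19]
t=9: [24, 44, 23, 45]
t=10: [38, 22, 40, 24]
t=11: [17, 38, 15, 36]
t=12: [36, 20, 37, 19]
t=13: [24, 45, 23, 44]
t=14: [39, 23, 39, 23]
t=15: [16, 37, 16, 37]
t=16: [37, 19, 37, 19]
t=17: [22, 43, 22, 43]
t=18: [41, 21, 41, 21]
t=19: [18, 41, 18, 41]
t=20: [39, 17, 39, 17]
t=21: [16, 37, 16, 37]

Answer: [37, 19, 37, 19]
Key observation: The state at step 15, [16, 37, 16, 37], reappears at step 21: the system is in a cycle of period 6 from step 15 on.  Therefore the state at step 1342 equals the state at step 15 + ((1342 - 15) mod 6) = 16, which is [37, 19, 37, 19].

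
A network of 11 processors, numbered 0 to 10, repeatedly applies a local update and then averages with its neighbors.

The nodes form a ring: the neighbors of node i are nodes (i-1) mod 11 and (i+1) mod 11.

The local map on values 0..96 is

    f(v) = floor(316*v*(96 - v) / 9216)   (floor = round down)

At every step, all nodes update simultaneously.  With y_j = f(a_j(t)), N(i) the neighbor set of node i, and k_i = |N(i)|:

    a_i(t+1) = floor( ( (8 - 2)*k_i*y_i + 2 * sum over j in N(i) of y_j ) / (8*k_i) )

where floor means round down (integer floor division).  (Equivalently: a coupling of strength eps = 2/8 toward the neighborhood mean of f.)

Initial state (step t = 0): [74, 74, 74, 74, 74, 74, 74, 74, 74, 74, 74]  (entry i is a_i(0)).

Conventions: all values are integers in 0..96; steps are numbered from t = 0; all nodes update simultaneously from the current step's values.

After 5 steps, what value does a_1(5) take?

Simulating step by step:
t=0: [74, 74, 74, 74, 74, 74, 74, 74, 74, 74, 74]
t=1: [55, 55, 55, 55, 55, 55, 55, 55, 55, 55, 55]
t=2: [77, 77, 77, 77, 77, 77, 77, 77, 77, 77, 77]
t=3: [50, 50, 50, 50, 50, 50, 50, 50, 50, 50, 50]
t=4: [78, 78, 78, 78, 78, 78, 78, 78, 78, 78, 78]
t=5: [48, 48, 48, 48, 48, 48, 48, 48, 48, 48, 48]

Answer: a_1(5) = 48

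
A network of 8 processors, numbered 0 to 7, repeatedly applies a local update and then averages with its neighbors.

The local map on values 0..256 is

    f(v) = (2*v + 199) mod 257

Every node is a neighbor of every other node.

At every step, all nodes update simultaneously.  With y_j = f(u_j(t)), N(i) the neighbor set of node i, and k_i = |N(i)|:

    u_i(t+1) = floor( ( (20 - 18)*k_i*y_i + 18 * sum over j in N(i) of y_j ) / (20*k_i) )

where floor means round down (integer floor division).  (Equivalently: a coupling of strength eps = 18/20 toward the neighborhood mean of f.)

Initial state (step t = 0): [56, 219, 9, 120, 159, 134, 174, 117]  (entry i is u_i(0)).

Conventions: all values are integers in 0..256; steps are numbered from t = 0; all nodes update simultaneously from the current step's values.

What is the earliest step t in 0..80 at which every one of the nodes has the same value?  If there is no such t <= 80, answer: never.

Simulating step by step:
t=0: [56, 219, 9, 120, 159, 134, 174, 117]  (not all equal)
t=1: [126, 124, 122, 123, 128, 122, 127, 123]  (not all equal)
t=2: [190, 190, 190, 190, 190, 190, 190, 190]  (all equal)

Answer: 2
Key observation: Synchronization is absorbing here: once all nodes are equal they stay equal, and step 2 is the first all-equal step.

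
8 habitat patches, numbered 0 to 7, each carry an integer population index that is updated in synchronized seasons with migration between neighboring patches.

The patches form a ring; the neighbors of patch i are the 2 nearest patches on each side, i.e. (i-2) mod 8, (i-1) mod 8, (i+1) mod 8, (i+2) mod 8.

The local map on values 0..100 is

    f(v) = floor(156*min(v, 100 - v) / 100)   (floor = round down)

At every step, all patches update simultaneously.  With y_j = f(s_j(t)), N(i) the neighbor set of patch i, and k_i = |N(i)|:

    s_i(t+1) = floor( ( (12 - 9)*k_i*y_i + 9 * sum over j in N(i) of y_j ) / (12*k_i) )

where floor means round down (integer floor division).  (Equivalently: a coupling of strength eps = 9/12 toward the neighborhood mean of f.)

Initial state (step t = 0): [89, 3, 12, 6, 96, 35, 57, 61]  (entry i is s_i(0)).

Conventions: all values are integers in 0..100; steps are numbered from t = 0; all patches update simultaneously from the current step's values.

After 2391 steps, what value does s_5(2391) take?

Answer: s_5(2391) = 60
Key observation: The state at step 9, [61, 62, 62, 62, 61, 60, 60, 60], reappears at step 11: the system is in a cycle of period 2 from step 9 on.  Therefore the state at step 2391 equals the state at step 9 + ((2391 - 9) mod 2) = 9, which is [61, 62, 62, 62, 61, 60, 60, 60].

Derivation:
t=0: [89, 3, 12, 6, 96, 35, 57, 61]
t=1: [32, 20, 11, 17, 29, 40, 42, 41]
t=2: [45, 36, 32, 35, 43, 52, 57, 54]
t=3: [63, 59, 58, 59, 62, 67, 69, 67]
t=4: [56, 60, 61, 60, 57, 54, 52, 53]
t=5: [67, 64, 63, 64, 66, 69, 70, 69]
t=6: [51, 53, 54, 54, 52, 50, 49, 49]
t=7: [74, 73, 72, 73, 74, 75, 76, 75]
t=8: [40, 41, 41, 41, 40, 39, 38, 39]
t=9: [61, 62, 62, 62, 61, 60, 60, 60]
t=10: [60, 59, 59, 59, 60, 61, 61, 61]
t=11: [61, 62, 62, 62, 61, 60, 60, 60]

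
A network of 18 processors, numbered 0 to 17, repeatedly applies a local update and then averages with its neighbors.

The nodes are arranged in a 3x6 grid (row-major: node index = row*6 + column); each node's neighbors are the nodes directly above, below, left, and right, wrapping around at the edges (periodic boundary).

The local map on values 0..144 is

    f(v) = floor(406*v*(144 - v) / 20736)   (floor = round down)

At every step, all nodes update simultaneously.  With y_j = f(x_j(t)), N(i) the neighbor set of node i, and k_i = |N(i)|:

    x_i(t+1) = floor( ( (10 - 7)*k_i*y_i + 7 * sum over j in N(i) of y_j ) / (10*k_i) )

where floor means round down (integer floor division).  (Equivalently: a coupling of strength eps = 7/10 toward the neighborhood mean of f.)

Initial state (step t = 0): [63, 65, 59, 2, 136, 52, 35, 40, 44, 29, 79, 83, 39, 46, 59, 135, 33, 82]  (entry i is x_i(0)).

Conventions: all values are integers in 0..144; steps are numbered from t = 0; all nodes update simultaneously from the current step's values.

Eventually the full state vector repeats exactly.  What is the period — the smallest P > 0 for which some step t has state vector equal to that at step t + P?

Answer: 2
Key observation: The state at step 7, [92, 92, 92, 92, 92, 92, 92, 92, 92, 92, 92, 92, 92, 92, 92, 92, 92, 92], reappears at step 9 — and no state repeats earlier — so the cycle the system enters has period 2.

Derivation:
t=0: [63, 65, 59, 2, 136, 52, 35, 40, 44, 29, 79, 83, 39, 46, 59, 135, 33, 82]
t=1: [90, 94, 79, 37, 53, 83, 85, 85, 85, 56, 74, 93, 87, 89, 81, 48, 63, 89]
t=2: [96, 95, 94, 89, 94, 95, 96, 96, 98, 92, 96, 96, 96, 96, 96, 91, 96, 96]
t=3: [90, 90, 91, 93, 91, 90, 90, 89, 90, 92, 90, 90, 90, 90, 90, 92, 91, 90]
t=4: [95, 94, 94, 93, 94, 94, 95, 95, 94, 93, 94, 95, 95, 95, 94, 93, 94, 94]
t=5: [91, 91, 92, 92, 92, 91, 91, 91, 91, 92, 91, 91, 91, 91, 91, 92, 92, 91]
t=6: [94, 93, 93, 93, 93, 93, 94, 94, 93, 93, 93, 94, 94, 94, 93, 93, 93, 93]
t=7: [92, 92, 92, 92, 92, 92, 92, 92, 92, 92, 92, 92, 92, 92, 92, 92, 92, 92]
t=8: [93, 93, 93, 93, 93, 93, 93, 93, 93, 93, 93, 93, 93, 93, 93, 93, 93, 93]
t=9: [92, 92, 92, 92, 92, 92, 92, 92, 92, 92, 92, 92, 92, 92, 92, 92, 92, 92]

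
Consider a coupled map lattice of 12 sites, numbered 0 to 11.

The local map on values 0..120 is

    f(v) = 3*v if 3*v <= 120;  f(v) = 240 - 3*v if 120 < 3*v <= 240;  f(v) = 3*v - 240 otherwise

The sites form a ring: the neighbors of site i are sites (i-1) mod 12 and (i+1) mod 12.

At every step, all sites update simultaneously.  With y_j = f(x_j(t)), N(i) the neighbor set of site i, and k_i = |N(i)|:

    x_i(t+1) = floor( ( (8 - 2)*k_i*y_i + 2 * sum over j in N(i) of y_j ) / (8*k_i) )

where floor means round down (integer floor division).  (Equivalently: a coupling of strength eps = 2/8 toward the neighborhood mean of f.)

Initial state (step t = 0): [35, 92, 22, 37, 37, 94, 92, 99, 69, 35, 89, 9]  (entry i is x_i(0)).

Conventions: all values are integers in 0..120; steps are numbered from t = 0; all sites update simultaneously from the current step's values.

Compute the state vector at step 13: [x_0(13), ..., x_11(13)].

Simulating step by step:
t=0: [35, 92, 22, 37, 37, 94, 92, 99, 69, 35, 89, 9]
t=1: [86, 48, 67, 105, 102, 49, 39, 51, 45, 86, 36, 36]
t=2: [39, 79, 50, 69, 70, 92, 110, 93, 91, 40, 96, 96]
t=3: [94, 28, 72, 39, 31, 42, 76, 44, 44, 100, 57, 56]
t=4: [51, 71, 43, 102, 98, 98, 36, 96, 102, 67, 68, 67]
t=5: [73, 45, 94, 70, 55, 60, 93, 57, 60, 42, 36, 44]
t=6: [42, 86, 48, 37, 67, 59, 45, 64, 67, 106, 108, 97]
t=7: [94, 39, 88, 100, 51, 65, 92, 54, 45, 73, 79, 63]
t=8: [52, 96, 40, 58, 78, 49, 42, 76, 91, 29, 11, 43]
t=9: [82, 61, 104, 65, 24, 84, 98, 27, 37, 73, 49, 97]
t=10: [18, 52, 66, 51, 61, 24, 52, 81, 96, 41, 78, 50]
t=11: [62, 75, 52, 77, 62, 71, 72, 18, 51, 94, 30, 75]
t=12: [44, 28, 66, 24, 45, 30, 28, 54, 77, 53, 74, 29]
t=13: [102, 81, 51, 72, 99, 91, 84, 70, 26, 64, 34, 81]

Answer: [102, 81, 51, 72, 99, 91, 84, 70, 26, 64, 34, 81]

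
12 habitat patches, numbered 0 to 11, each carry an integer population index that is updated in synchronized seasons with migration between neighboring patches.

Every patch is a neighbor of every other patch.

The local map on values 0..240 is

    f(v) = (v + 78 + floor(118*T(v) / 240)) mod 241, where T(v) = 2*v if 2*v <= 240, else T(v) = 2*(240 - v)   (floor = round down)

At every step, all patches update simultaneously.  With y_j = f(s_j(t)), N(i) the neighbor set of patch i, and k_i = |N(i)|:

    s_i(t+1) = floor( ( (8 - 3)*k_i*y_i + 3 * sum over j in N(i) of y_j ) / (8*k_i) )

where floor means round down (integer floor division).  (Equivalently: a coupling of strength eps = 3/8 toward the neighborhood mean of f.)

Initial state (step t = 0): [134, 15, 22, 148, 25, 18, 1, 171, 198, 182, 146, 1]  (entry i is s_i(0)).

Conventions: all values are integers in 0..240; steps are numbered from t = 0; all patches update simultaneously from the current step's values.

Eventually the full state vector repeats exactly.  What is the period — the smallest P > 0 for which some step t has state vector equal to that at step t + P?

Simulating step by step:
t=0: [134, 15, 22, 148, 25, 18, 1, 171, 198, 182, 146, 1]
t=1: [81, 99, 108, 81, 111, 103, 83, 81, 81, 81, 81, 83]
t=2: [195, 74, 85, 195, 88, 79, 55, 195, 195, 195, 195, 55]
t=3: [89, 176, 47, 89, 50, 182, 154, 89, 89, 89, 89, 154]
t=4: [32, 69, 125, 32, 129, 69, 69, 32, 32, 32, 32, 69]
t=5: [146, 189, 107, 146, 107, 189, 189, 146, 146, 146, 146, 189]
t=6: [73, 73, 58, 73, 58, 73, 73, 73, 73, 73, 73, 73]
t=7: [220, 220, 202, 220, 202, 220, 220, 220, 220, 220, 220, 220]
t=8: [76, 76, 76, 76, 76, 76, 76, 76, 76, 76, 76, 76]
t=9: [228, 228, 228, 228, 228, 228, 228, 228, 228, 228, 228, 228]
t=10: [76, 76, 76, 76, 76, 76, 76, 76, 76, 76, 76, 76]

Answer: 2
Key observation: The state at step 8, [76, 76, 76, 76, 76, 76, 76, 76, 76, 76, 76, 76], reappears at step 10 — and no state repeats earlier — so the cycle the system enters has period 2.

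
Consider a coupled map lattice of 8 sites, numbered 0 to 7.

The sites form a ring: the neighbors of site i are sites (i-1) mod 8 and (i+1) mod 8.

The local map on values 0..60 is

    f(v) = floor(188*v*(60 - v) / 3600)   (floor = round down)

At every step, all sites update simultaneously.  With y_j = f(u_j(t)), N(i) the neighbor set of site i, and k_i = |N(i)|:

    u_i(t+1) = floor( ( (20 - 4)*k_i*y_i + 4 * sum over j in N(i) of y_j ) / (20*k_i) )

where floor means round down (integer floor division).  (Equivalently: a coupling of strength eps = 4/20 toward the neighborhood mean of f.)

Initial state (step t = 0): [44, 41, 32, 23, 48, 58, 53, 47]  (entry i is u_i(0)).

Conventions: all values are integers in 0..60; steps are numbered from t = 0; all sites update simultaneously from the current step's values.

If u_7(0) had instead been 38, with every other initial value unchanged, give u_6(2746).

Answer: u_6(2746) = 35
Key observation: The state at step 17, [45, 45, 45, 45, 45, 45, 45, 45], reappears at step 19: the system is in a cycle of period 2 from step 17 on.  Therefore the state at step 2746 equals the state at step 17 + ((2746 - 17) mod 2) = 18, which is [35, 35, 35, 35, 35, 35, 35, 35].

Derivation:
t=0: [44, 41, 32, 23, 48, 58, 53, 38]
t=1: [37, 40, 45, 42, 29, 9, 20, 39]
t=2: [43, 40, 36, 39, 43, 27, 39, 42]
t=3: [38, 41, 44, 41, 39, 44, 42, 39]
t=4: [42, 39, 36, 39, 41, 36, 39, 41]
t=5: [39, 42, 44, 42, 40, 44, 42, 40]
t=6: [41, 39, 36, 38, 40, 36, 38, 40]
t=7: [40, 42, 44, 43, 41, 44, 43, 41]
t=8: [40, 38, 36, 38, 39, 36, 38, 39]
t=9: [41, 43, 44, 43, 42, 44, 43, 42]
t=10: [39, 38, 36, 37, 38, 36, 37, 39]
t=11: [42, 43, 44, 44, 43, 44, 43, 42]
t=12: [38, 37, 36, 36, 37, 36, 37, 38]
t=13: [43, 44, 44, 44, 44, 44, 44, 43]
t=14: [37, 36, 36, 36, 36, 36, 36, 37]
t=15: [44, 44, 45, 45, 45, 45, 44, 44]
t=16: [36, 35, 35, 35, 35, 35, 35, 36]
t=17: [45, 45, 45, 45, 45, 45, 45, 45]
t=18: [35, 35, 35, 35, 35, 35, 35, 35]
t=19: [45, 45, 45, 45, 45, 45, 45, 45]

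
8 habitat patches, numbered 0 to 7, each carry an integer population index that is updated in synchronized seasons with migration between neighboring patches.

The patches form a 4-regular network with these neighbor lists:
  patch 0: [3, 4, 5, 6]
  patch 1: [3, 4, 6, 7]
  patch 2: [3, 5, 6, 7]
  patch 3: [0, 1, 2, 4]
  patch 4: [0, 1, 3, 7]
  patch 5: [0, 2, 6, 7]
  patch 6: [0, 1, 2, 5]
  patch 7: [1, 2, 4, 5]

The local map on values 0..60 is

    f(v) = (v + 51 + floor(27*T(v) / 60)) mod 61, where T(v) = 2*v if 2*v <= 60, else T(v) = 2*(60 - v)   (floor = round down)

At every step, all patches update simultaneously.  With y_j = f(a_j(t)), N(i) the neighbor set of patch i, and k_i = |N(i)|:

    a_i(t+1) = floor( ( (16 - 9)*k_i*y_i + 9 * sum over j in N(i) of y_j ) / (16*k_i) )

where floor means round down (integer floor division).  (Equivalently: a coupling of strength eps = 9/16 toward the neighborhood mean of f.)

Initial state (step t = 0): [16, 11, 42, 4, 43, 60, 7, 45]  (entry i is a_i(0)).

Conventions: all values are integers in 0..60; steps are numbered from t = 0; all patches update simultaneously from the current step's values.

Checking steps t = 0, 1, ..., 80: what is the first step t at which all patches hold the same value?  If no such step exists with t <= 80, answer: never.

Simulating step by step:
t=0: [16, 11, 42, 4, 43, 60, 7, 45]  (not all equal)
t=1: [31, 26, 43, 43, 40, 38, 19, 42]  (not all equal)
t=2: [44, 40, 44, 46, 46, 44, 36, 46]  (not all equal)
t=3: [47, 47, 47, 48, 48, 47, 47, 48]  (not all equal)
t=4: [48, 48, 48, 48, 48, 48, 48, 48]  (all equal)

Answer: 4
Key observation: Synchronization is absorbing here: once all patches are equal they stay equal, and step 4 is the first all-equal step.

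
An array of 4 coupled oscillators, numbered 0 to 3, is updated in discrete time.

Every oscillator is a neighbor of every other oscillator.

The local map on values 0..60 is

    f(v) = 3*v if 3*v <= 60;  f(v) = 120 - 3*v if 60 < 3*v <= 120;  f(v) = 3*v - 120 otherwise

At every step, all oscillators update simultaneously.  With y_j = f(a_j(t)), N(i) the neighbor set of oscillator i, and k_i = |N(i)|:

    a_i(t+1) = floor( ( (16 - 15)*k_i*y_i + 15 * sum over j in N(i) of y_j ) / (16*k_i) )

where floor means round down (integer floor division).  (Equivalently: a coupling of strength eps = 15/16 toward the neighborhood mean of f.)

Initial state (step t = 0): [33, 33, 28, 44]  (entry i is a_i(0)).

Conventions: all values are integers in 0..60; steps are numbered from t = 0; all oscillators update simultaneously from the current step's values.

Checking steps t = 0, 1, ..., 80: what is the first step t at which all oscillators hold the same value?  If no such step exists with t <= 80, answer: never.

Answer: 5
Key observation: Synchronization is absorbing here: once all oscillators are equal they stay equal, and step 5 is the first all-equal step.

Derivation:
t=0: [33, 33, 28, 44]  (not all equal)
t=1: [22, 22, 19, 25]  (not all equal)
t=2: [52, 52, 51, 54]  (not all equal)
t=3: [36, 36, 37, 35]  (not all equal)
t=4: [12, 12, 12, 11]  (not all equal)
t=5: [35, 35, 35, 35]  (all equal)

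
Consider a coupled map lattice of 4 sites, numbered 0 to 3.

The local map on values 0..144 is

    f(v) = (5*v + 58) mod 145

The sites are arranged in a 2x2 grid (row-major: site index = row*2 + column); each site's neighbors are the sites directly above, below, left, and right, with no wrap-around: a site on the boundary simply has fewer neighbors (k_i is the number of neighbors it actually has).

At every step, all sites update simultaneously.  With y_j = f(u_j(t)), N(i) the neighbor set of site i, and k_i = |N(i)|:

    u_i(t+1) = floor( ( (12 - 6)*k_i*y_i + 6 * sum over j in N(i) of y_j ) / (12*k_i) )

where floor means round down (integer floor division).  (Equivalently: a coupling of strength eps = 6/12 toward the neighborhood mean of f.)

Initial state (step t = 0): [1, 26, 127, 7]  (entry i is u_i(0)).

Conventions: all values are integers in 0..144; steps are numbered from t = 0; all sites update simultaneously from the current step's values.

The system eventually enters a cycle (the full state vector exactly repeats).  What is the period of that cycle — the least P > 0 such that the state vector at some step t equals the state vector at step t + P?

Answer: 14
Key observation: The state at step 28, [13, 13, 13, 13], reappears at step 42 — and no state repeats earlier — so the cycle the system enters has period 14.

Derivation:
t=0: [1, 26, 127, 7]
t=1: [70, 60, 95, 85]
t=2: [100, 75, 90, 65]
t=3: [115, 125, 90, 100]
t=4: [70, 95, 80, 105]
t=5: [89, 79, 41, 31]
t=6: [68, 43, 93, 68]
t=7: [108, 118, 98, 108]
t=8: [54, 43, 65, 54]
t=9: [74, 83, 65, 74]
t=10: [101, 88, 115, 101]
t=11: [93, 95, 90, 93]
t=12: [86, 93, 80, 86]
t=13: [54, 70, 38, 54]
t=14: [74, 78, 70, 74]
t=15: [101, 75, 128, 101]
t=16: [129, 135, 123, 129]
t=17: [86, 65, 108, 86]
t=18: [54, 73, 35, 54]
t=19: [74, 85, 63, 74]
t=20: [101, 93, 110, 101]
t=21: [93, 108, 78, 93]
t=22: [51, 53, 50, 51]
t=23: [24, 28, 20, 24]
t=24: [33, 43, 23, 33]
t=25: [78, 103, 53, 78]
t=26: [49, 75, 23, 49]
t=27: [49, 78, 20, 49]
t=28: [13, 13, 13, 13]
t=29: [123, 123, 123, 123]
t=30: [93, 93, 93, 93]
t=31: [88, 88, 88, 88]
t=32: [63, 63, 63, 63]
t=33: [83, 83, 83, 83]
t=34: [38, 38, 38, 38]
t=35: [103, 103, 103, 103]
t=36: [138, 138, 138, 138]
t=37: [23, 23, 23, 23]
t=38: [28, 28, 28, 28]
t=39: [53, 53, 53, 53]
t=40: [33, 33, 33, 33]
t=41: [78, 78, 78, 78]
t=42: [13, 13, 13, 13]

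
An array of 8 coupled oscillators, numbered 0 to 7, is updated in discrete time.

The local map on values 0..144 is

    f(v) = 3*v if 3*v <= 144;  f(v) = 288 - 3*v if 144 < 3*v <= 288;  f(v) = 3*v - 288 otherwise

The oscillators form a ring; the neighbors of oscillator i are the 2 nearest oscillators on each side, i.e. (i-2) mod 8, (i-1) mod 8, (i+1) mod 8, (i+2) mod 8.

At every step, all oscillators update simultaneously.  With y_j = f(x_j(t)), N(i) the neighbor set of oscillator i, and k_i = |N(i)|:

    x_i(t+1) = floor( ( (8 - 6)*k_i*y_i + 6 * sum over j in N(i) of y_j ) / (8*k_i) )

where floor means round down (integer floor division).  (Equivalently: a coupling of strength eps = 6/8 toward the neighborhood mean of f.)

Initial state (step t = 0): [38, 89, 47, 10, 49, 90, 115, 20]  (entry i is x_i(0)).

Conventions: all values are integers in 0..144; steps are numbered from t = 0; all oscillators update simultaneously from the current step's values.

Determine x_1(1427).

Answer: x_1(1427) = 97
Key observation: The state at step 26, [72, 48, 37, 48, 72, 97, 108, 97], reappears at step 30: the system is in a cycle of period 4 from step 26 on.  Therefore the state at step 1427 equals the state at step 26 + ((1427 - 26) mod 4) = 27, which is [73, 97, 108, 97, 73, 48, 37, 48].

Derivation:
t=0: [38, 89, 47, 10, 49, 90, 115, 20]
t=1: [80, 69, 92, 67, 81, 58, 76, 54]
t=2: [64, 71, 51, 69, 62, 88, 77, 88]
t=3: [78, 81, 100, 83, 81, 55, 60, 53]
t=4: [68, 55, 37, 51, 64, 90, 92, 94]
t=5: [68, 93, 109, 99, 75, 51, 41, 45]
t=6: [78, 52, 40, 48, 73, 95, 108, 99]
t=7: [69, 94, 104, 96, 74, 49, 34, 44]
t=8: [69, 45, 34, 44, 66, 91, 104, 94]
t=9: [70, 93, 107, 97, 73, 51, 42, 49]
t=10: [77, 50, 38, 46, 72, 97, 110, 100]
t=11: [71, 94, 104, 95, 73, 50, 37, 48]
t=12: [72, 47, 34, 45, 69, 95, 107, 97]
t=13: [70, 93, 105, 95, 71, 48, 38, 47]
t=14: [74, 48, 37, 48, 72, 98, 110, 99]
t=15: [73, 97, 107, 98, 74, 51, 39, 50]
t=16: [71, 46, 35, 45, 71, 95, 105, 95]
t=17: [69, 94, 105, 93, 69, 45, 36, 46]
t=18: [72, 49, 39, 48, 72, 96, 108, 96]
t=19: [73, 97, 109, 97, 73, 47, 36, 46]
t=20: [71, 47, 36, 48, 71, 94, 105, 94]
t=21: [71, 97, 108, 97, 72, 48, 37, 48]
t=22: [73, 49, 37, 48, 73, 97, 109, 98]
t=23: [72, 97, 107, 96, 72, 49, 37, 48]
t=24: [72, 47, 35, 46, 71, 96, 108, 97]
t=25: [71, 94, 106, 94, 71, 47, 37, 47]
t=26: [72, 48, 37, 48, 72, 97, 108, 97]
t=27: [73, 97, 108, 97, 73, 48, 37, 48]
t=28: [72, 48, 36, 48, 72, 97, 107, 97]
t=29: [72, 97, 108, 97, 72, 48, 36, 48]
t=30: [72, 48, 37, 48, 72, 97, 108, 97]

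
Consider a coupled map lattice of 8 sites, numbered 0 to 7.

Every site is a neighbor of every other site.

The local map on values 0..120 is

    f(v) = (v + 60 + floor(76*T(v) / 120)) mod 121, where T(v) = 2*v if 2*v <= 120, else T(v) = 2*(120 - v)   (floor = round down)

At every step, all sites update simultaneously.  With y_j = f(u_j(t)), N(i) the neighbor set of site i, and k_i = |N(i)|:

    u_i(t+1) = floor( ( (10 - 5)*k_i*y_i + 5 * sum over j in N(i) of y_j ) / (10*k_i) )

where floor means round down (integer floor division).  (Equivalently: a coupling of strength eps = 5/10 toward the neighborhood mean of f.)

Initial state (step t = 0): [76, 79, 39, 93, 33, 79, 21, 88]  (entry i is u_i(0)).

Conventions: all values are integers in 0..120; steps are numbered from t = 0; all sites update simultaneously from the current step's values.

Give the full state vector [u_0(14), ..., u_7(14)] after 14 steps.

Simulating step by step:
t=0: [76, 79, 39, 93, 33, 79, 21, 88]
t=1: [64, 64, 46, 63, 40, 64, 80, 63]
t=2: [67, 67, 54, 68, 48, 67, 65, 68]
t=3: [70, 70, 65, 69, 59, 70, 70, 69]
t=4: [72, 72, 72, 72, 72, 72, 72, 72]
t=5: [71, 71, 71, 71, 71, 71, 71, 71]
t=6: [72, 72, 72, 72, 72, 72, 72, 72]
t=7: [71, 71, 71, 71, 71, 71, 71, 71]
t=8: [72, 72, 72, 72, 72, 72, 72, 72]
t=9: [71, 71, 71, 71, 71, 71, 71, 71]
t=10: [72, 72, 72, 72, 72, 72, 72, 72]
t=11: [71, 71, 71, 71, 71, 71, 71, 71]
t=12: [72, 72, 72, 72, 72, 72, 72, 72]
t=13: [71, 71, 71, 71, 71, 71, 71, 71]
t=14: [72, 72, 72, 72, 72, 72, 72, 72]

Answer: [72, 72, 72, 72, 72, 72, 72, 72]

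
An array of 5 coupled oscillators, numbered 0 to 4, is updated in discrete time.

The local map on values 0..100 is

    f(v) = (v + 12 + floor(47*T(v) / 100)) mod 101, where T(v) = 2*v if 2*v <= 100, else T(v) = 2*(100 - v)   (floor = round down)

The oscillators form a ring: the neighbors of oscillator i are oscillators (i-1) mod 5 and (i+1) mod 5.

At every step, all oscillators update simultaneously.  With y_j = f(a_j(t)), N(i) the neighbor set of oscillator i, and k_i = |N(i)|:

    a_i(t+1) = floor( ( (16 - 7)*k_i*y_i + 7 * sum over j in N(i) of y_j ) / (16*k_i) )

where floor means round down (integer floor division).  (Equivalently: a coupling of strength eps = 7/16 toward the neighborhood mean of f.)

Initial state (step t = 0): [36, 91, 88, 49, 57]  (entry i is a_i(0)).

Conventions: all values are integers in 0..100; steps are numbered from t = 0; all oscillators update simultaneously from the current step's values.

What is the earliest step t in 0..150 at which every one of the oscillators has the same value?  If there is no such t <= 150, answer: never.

Simulating step by step:
t=0: [36, 91, 88, 49, 57]  (not all equal)
t=1: [49, 25, 9, 7, 23]  (not all equal)
t=2: [28, 41, 34, 32, 38]  (not all equal)
t=3: [75, 82, 79, 77, 78]  (not all equal)
t=4: [9, 9, 9, 9, 9]  (all equal)

Answer: 4
Key observation: Synchronization is absorbing here: once all oscillators are equal they stay equal, and step 4 is the first all-equal step.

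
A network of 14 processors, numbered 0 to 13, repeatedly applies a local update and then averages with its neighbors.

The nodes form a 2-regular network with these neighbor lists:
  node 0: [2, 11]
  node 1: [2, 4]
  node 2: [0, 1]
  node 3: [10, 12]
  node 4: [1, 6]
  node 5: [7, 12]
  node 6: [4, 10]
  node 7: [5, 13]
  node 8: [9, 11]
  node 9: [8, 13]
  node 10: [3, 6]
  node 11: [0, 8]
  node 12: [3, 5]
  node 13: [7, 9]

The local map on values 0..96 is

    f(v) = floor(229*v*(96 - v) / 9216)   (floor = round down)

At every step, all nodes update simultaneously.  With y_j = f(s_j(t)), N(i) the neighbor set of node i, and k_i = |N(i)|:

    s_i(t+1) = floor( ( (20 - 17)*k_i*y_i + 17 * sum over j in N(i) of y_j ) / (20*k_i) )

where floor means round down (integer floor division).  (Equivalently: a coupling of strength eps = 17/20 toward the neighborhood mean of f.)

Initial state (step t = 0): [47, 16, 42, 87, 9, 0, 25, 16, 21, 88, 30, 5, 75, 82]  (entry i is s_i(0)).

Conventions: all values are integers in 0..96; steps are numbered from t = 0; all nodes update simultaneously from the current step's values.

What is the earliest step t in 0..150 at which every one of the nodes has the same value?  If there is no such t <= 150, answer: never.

Simulating step by step:
t=0: [47, 16, 42, 87, 9, 0, 25, 16, 21, 88, 30, 5, 75, 82]  (not all equal)
t=1: [37, 36, 45, 40, 34, 29, 35, 16, 17, 31, 34, 42, 13, 24]  (not all equal)
t=2: [56, 54, 54, 41, 52, 31, 52, 42, 50, 39, 53, 45, 47, 40]  (not all equal)
t=3: [56, 56, 55, 56, 56, 55, 56, 53, 56, 55, 56, 56, 53, 55]  (not all equal)
t=4: [55, 55, 55, 55, 55, 56, 55, 56, 55, 55, 55, 55, 55, 56]  (not all equal)
t=5: [56, 56, 56, 56, 56, 55, 56, 55, 56, 55, 56, 56, 55, 55]  (not all equal)
t=6: [55, 55, 55, 55, 55, 56, 55, 56, 55, 55, 55, 55, 55, 56]  (not all equal)

Answer: never
Key observation: The state at step 4 reappears at step 6 — the system is in a cycle of period 2 from step 4 on.  No step 0..6 is synchronized, and the cycle repeats forever, so no step up to 150 (or ever) has all nodes equal.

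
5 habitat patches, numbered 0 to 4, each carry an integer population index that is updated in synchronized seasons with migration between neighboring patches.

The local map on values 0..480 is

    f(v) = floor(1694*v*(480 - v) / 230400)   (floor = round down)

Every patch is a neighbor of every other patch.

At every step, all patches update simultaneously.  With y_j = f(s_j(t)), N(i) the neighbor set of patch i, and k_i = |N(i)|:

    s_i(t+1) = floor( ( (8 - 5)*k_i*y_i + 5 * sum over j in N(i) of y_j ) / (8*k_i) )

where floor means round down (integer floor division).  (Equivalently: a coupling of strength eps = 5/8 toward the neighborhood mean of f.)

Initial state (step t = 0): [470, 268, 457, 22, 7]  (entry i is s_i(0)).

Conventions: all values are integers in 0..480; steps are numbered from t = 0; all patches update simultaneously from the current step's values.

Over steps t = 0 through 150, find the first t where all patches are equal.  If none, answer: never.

Simulating step by step:
t=0: [470, 268, 457, 22, 7]  (not all equal)
t=1: [105, 189, 114, 114, 103]  (not all equal)
t=2: [311, 336, 315, 315, 310]  (not all equal)
t=3: [380, 373, 379, 379, 380]  (not all equal)
t=4: [281, 284, 282, 282, 281]  (not all equal)
t=5: [410, 409, 410, 410, 410]  (not all equal)
t=6: [211, 211, 211, 211, 211]  (all equal)

Answer: 6
Key observation: Synchronization is absorbing here: once all patches are equal they stay equal, and step 6 is the first all-equal step.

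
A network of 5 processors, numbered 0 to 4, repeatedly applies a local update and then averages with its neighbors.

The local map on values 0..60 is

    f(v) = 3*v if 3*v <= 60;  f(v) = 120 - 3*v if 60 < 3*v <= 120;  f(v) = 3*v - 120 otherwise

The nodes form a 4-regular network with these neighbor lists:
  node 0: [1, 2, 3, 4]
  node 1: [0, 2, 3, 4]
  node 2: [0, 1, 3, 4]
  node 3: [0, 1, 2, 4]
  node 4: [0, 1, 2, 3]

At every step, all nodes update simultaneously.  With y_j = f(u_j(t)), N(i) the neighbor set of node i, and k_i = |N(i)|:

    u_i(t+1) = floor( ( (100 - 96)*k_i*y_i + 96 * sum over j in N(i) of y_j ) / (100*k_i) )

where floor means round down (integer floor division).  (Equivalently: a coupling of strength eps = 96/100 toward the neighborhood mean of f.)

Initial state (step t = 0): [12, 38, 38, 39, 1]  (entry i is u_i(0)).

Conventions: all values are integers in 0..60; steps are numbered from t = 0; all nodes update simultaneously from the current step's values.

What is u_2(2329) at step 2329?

Simulating step by step:
t=0: [12, 38, 38, 39, 1]
t=1: [5, 11, 11, 12, 12]
t=2: [33, 30, 30, 29, 29]
t=3: [31, 29, 29, 28, 28]
t=4: [34, 33, 33, 32, 32]
t=5: [22, 21, 21, 21, 21]
t=6: [56, 56, 56, 56, 56]
t=7: [48, 48, 48, 48, 48]
t=8: [24, 24, 24, 24, 24]
t=9: [48, 48, 48, 48, 48]

Answer: u_2(2329) = 48
Key observation: The state at step 7, [48, 48, 48, 48, 48], reappears at step 9: the system is in a cycle of period 2 from step 7 on.  Therefore the state at step 2329 equals the state at step 7 + ((2329 - 7) mod 2) = 7, which is [48, 48, 48, 48, 48].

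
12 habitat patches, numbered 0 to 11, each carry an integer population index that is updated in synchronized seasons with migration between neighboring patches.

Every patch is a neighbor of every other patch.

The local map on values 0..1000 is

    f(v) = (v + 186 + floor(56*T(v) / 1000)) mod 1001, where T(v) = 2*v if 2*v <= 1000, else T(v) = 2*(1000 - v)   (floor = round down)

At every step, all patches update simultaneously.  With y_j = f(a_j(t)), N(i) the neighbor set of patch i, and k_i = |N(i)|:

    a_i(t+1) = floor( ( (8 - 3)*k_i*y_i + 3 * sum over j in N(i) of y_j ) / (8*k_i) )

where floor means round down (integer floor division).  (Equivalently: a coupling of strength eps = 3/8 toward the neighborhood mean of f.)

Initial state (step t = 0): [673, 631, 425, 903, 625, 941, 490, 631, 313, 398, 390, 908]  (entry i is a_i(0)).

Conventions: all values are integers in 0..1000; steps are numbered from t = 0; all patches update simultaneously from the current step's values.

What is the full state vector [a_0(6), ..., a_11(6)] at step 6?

Simulating step by step:
t=0: [673, 631, 425, 903, 625, 941, 490, 631, 313, 398, 390, 908]
t=1: [766, 744, 626, 295, 741, 315, 668, 744, 553, 608, 603, 298]
t=2: [905, 894, 832, 631, 892, 644, 854, 894, 794, 822, 820, 633]
t=3: [164, 158, 126, 612, 158, 619, 138, 158, 106, 121, 120, 613]
t=4: [407, 403, 383, 687, 403, 691, 390, 403, 369, 379, 379, 688]
t=5: [660, 657, 644, 819, 657, 821, 648, 657, 635, 641, 641, 819]
t=6: [792, 791, 784, 284, 791, 285, 786, 791, 779, 782, 782, 284]

Answer: [792, 791, 784, 284, 791, 285, 786, 791, 779, 782, 782, 284]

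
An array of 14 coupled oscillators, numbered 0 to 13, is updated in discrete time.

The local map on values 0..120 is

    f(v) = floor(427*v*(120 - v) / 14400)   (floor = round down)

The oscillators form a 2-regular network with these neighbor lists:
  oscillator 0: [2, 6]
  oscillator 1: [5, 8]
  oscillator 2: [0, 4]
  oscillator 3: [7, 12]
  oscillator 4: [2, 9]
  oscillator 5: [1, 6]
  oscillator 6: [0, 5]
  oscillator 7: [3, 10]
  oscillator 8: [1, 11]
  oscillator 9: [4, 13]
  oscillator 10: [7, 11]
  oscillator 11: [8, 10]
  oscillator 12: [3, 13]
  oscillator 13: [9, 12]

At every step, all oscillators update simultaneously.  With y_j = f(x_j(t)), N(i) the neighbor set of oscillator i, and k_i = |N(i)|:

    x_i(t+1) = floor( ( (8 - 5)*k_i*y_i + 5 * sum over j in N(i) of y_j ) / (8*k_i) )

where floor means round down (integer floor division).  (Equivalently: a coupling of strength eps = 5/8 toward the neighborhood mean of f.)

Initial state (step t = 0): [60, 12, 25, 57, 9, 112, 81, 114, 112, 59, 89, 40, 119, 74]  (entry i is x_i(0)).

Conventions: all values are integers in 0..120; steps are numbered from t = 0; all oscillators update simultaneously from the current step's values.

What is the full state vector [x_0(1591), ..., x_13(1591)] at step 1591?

Simulating step by step:
t=0: [60, 12, 25, 57, 9, 112, 81, 114, 112, 59, 89, 40, 119, 74]
t=1: [90, 30, 68, 46, 65, 50, 76, 65, 51, 80, 66, 68, 65, 71]
t=2: [93, 94, 97, 103, 101, 94, 94, 103, 96, 100, 105, 104, 103, 101]
t=3: [70, 70, 65, 51, 60, 72, 72, 49, 63, 57, 48, 54, 52, 55]
t=4: [103, 103, 105, 103, 106, 102, 102, 103, 104, 106, 103, 104, 104, 105]
t=5: [50, 51, 46, 50, 44, 53, 53, 51, 49, 44, 50, 49, 48, 46]
t=6: [102, 104, 100, 103, 99, 104, 104, 103, 103, 99, 103, 103, 101, 100]
t=7: [54, 49, 58, 52, 60, 49, 50, 51, 50, 60, 51, 51, 55, 58]
t=8: [104, 103, 105, 104, 106, 103, 103, 104, 103, 106, 104, 103, 105, 106]
t=9: [48, 51, 46, 48, 44, 51, 50, 49, 51, 44, 49, 50, 46, 44]
t=10: [101, 104, 100, 101, 99, 103, 103, 102, 103, 99, 103, 103, 100, 99]
t=11: [55, 50, 58, 56, 60, 50, 52, 53, 50, 61, 51, 51, 58, 60]
t=12: [105, 103, 106, 105, 106, 103, 104, 105, 103, 106, 104, 103, 106, 106]
t=13: [46, 51, 44, 45, 44, 50, 48, 46, 51, 44, 48, 50, 44, 44]
t=14: [100, 103, 99, 99, 99, 103, 101, 100, 103, 99, 101, 103, 99, 99]
t=15: [58, 51, 60, 60, 61, 52, 55, 58, 51, 61, 55, 52, 61, 61]
t=16: [106, 104, 106, 106, 106, 104, 105, 106, 104, 106, 105, 104, 106, 106]
t=17: [44, 49, 44, 44, 44, 48, 46, 44, 49, 44, 46, 48, 44, 44]
t=18: [99, 102, 99, 99, 99, 101, 100, 99, 102, 99, 100, 101, 99, 99]
t=19: [60, 54, 61, 61, 61, 56, 58, 60, 54, 61, 58, 56, 61, 61]
t=20: [106, 105, 106, 106, 106, 105, 106, 106, 105, 106, 106, 105, 106, 106]
t=21: [44, 46, 44, 44, 44, 45, 44, 44, 46, 44, 44, 45, 44, 44]
t=22: [99, 100, 99, 99, 99, 99, 99, 99, 100, 99, 99, 99, 99, 99]
t=23: [61, 59, 61, 61, 61, 60, 61, 61, 59, 61, 61, 60, 61, 61]
t=24: [106, 106, 106, 106, 106, 106, 106, 106, 106, 106, 106, 106, 106, 106]
t=25: [44, 44, 44, 44, 44, 44, 44, 44, 44, 44, 44, 44, 44, 44]
t=26: [99, 99, 99, 99, 99, 99, 99, 99, 99, 99, 99, 99, 99, 99]
t=27: [61, 61, 61, 61, 61, 61, 61, 61, 61, 61, 61, 61, 61, 61]
t=28: [106, 106, 106, 106, 106, 106, 106, 106, 106, 106, 106, 106, 106, 106]

Answer: [61, 61, 61, 61, 61, 61, 61, 61, 61, 61, 61, 61, 61, 61]
Key observation: The state at step 24, [106, 106, 106, 106, 106, 106, 106, 106, 106, 106, 106, 106, 106, 106], reappears at step 28: the system is in a cycle of period 4 from step 24 on.  Therefore the state at step 1591 equals the state at step 24 + ((1591 - 24) mod 4) = 27, which is [61, 61, 61, 61, 61, 61, 61, 61, 61, 61, 61, 61, 61, 61].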